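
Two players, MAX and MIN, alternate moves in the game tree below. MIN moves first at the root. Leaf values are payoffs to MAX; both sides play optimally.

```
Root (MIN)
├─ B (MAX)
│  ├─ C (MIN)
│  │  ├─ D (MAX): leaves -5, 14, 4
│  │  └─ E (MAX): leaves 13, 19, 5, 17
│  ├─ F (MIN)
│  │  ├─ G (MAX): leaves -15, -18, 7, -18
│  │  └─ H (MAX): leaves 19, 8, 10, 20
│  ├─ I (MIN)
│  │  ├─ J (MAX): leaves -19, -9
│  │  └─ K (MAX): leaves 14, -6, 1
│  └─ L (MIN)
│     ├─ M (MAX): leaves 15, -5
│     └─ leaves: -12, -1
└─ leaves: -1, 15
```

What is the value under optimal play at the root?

-1

D (MAX): max(-5, 14, 4) = 14
E (MAX): max(13, 19, 5, 17) = 19
C (MIN): min(14, 19) = 14
G (MAX): max(-15, -18, 7, -18) = 7
H (MAX): max(19, 8, 10, 20) = 20
F (MIN): min(7, 20) = 7
J (MAX): max(-19, -9) = -9
K (MAX): max(14, -6, 1) = 14
I (MIN): min(-9, 14) = -9
M (MAX): max(15, -5) = 15
L (MIN): min(15, -12, -1) = -12
B (MAX): max(14, 7, -9, -12) = 14
Root (MIN): min(14, -1, 15) = -1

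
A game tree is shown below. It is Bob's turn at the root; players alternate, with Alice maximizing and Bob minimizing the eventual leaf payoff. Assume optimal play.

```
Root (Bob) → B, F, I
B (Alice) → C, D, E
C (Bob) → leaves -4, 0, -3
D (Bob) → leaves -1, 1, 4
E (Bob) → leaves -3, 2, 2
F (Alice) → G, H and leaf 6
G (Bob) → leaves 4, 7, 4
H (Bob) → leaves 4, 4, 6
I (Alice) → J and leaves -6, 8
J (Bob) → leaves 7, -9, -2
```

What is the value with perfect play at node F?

6

G: min(4, 7, 4) = 4
H: min(4, 4, 6) = 4
F: max(4, 4, 6) = 6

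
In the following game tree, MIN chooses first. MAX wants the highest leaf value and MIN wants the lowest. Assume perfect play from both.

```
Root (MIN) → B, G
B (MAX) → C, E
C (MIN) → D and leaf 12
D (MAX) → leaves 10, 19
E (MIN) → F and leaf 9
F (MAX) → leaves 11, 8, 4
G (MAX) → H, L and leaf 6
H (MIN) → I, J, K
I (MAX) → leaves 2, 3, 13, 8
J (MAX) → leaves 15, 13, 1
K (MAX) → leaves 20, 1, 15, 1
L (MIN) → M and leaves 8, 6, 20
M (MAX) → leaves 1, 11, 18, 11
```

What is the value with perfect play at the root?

12

D (MAX): max(10, 19) = 19
C (MIN): min(19, 12) = 12
F (MAX): max(11, 8, 4) = 11
E (MIN): min(11, 9) = 9
B (MAX): max(12, 9) = 12
I (MAX): max(2, 3, 13, 8) = 13
J (MAX): max(15, 13, 1) = 15
K (MAX): max(20, 1, 15, 1) = 20
H (MIN): min(13, 15, 20) = 13
M (MAX): max(1, 11, 18, 11) = 18
L (MIN): min(18, 8, 6, 20) = 6
G (MAX): max(13, 6, 6) = 13
Root (MIN): min(12, 13) = 12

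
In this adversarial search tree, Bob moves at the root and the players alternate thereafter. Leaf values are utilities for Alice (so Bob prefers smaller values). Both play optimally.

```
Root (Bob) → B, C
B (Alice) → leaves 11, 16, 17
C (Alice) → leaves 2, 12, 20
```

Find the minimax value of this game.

B (Alice): max(11, 16, 17) = 17
C (Alice): max(2, 12, 20) = 20
Root (Bob): min(17, 20) = 17

17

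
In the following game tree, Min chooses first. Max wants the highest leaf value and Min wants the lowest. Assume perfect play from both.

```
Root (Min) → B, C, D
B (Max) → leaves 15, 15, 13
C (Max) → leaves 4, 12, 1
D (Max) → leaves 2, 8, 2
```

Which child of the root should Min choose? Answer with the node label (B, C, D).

B (Max): max(15, 15, 13) = 15
C (Max): max(4, 12, 1) = 12
D (Max): max(2, 8, 2) = 8
Root (Min): min(15, 12, 8) = 8
Min picks the child with the lowest value: D (value 8).

D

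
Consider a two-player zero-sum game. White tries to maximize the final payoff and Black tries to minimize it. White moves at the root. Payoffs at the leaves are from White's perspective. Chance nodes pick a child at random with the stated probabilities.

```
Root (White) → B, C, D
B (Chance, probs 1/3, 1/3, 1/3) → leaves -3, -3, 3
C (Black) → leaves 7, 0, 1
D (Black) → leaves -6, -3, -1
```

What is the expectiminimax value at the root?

0

B (Chance): 1/3·-3 + 1/3·-3 + 1/3·3 = -1
C (Black): min(7, 0, 1) = 0
D (Black): min(-6, -3, -1) = -6
Root (White): max(-1, 0, -6) = 0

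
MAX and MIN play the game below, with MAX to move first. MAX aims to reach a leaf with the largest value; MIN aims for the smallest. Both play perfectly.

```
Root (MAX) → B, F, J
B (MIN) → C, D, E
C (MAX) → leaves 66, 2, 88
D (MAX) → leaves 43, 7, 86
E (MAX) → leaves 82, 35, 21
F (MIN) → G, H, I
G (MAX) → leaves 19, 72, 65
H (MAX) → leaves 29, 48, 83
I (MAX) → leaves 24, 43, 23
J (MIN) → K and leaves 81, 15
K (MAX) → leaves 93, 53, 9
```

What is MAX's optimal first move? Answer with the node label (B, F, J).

B

C (MAX): max(66, 2, 88) = 88
D (MAX): max(43, 7, 86) = 86
E (MAX): max(82, 35, 21) = 82
B (MIN): min(88, 86, 82) = 82
G (MAX): max(19, 72, 65) = 72
H (MAX): max(29, 48, 83) = 83
I (MAX): max(24, 43, 23) = 43
F (MIN): min(72, 83, 43) = 43
K (MAX): max(93, 53, 9) = 93
J (MIN): min(93, 81, 15) = 15
Root (MAX): max(82, 43, 15) = 82
MAX picks the child with the highest value: B (value 82).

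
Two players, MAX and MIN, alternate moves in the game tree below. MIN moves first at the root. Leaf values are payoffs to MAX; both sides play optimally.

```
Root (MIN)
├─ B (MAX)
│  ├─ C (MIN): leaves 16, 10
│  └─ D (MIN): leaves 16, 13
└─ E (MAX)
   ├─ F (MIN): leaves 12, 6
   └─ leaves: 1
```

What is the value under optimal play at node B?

C: min(16, 10) = 10
D: min(16, 13) = 13
B: max(10, 13) = 13

13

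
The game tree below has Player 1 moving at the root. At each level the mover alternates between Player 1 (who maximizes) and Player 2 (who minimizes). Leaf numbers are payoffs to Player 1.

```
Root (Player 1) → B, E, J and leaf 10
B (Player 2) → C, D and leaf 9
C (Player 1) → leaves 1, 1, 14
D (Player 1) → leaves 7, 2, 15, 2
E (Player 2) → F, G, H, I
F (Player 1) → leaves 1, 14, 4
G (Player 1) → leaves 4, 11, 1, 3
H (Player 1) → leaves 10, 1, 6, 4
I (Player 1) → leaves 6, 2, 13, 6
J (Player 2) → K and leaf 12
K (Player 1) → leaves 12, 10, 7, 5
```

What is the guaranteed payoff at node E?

F: max(1, 14, 4) = 14
G: max(4, 11, 1, 3) = 11
H: max(10, 1, 6, 4) = 10
I: max(6, 2, 13, 6) = 13
E: min(14, 11, 10, 13) = 10

10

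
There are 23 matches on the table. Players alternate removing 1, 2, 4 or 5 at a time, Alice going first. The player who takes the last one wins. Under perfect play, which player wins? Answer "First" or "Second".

First

W/L table (W = player to move can force a win):
i:   0  1  2  3  4  5  6  7  8  9 10 11 12 13 14 15 16 17 18 19 20 21 22 23
     L  W  W  L  W  W  L  W  W  L  W  W  L  W  W  L  W  W  L  W  W  L  W  W
Position 23 is W, so the first player wins.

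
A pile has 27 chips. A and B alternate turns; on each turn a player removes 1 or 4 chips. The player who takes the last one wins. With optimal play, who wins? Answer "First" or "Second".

Compute winning (W) and losing (L) positions by backward induction:
i:   0  1  2  3  4  5  6  7  8  9 10 11 12 13 14 15 16 17 18 19 20 21 22 23 24 25 26 27
     L  W  L  W  W  L  W  L  W  W  L  W  L  W  W  L  W  L  W  W  L  W  L  W  W  L  W  L
Position 27 is L, so the second player wins.

Second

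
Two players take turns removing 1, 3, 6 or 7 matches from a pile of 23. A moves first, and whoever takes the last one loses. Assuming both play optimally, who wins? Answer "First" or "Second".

First

Positions where the player to move wins (W) vs loses (L):
i:   0  1  2  3  4  5  6  7  8  9 10 11 12 13 14 15 16 17 18 19 20 21 22 23
     W  L  W  L  W  L  W  W  W  W  W  W  W  L  W  L  W  L  W  W  W  W  W  W
Position 23 is W, so the first player wins.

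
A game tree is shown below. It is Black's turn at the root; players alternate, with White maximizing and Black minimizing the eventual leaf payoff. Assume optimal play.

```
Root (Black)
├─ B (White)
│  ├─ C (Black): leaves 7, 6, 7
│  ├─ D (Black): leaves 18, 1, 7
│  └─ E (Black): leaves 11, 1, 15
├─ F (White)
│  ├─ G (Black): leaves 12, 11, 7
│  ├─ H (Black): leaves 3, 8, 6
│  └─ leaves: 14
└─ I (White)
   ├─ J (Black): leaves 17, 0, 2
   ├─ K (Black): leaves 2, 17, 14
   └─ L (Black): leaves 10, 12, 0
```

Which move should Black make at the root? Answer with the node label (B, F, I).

C (Black): min(7, 6, 7) = 6
D (Black): min(18, 1, 7) = 1
E (Black): min(11, 1, 15) = 1
B (White): max(6, 1, 1) = 6
G (Black): min(12, 11, 7) = 7
H (Black): min(3, 8, 6) = 3
F (White): max(7, 3, 14) = 14
J (Black): min(17, 0, 2) = 0
K (Black): min(2, 17, 14) = 2
L (Black): min(10, 12, 0) = 0
I (White): max(0, 2, 0) = 2
Root (Black): min(6, 14, 2) = 2
Black picks the child with the lowest value: I (value 2).

I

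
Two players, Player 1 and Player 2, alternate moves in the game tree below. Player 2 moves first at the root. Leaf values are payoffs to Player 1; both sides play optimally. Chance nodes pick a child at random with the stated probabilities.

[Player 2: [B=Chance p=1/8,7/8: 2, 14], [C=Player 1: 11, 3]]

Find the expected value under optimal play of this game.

11

B (Chance): 1/8·2 + 7/8·14 = 12.5
C (Player 1): max(11, 3) = 11
Root (Player 2): min(12.5, 11) = 11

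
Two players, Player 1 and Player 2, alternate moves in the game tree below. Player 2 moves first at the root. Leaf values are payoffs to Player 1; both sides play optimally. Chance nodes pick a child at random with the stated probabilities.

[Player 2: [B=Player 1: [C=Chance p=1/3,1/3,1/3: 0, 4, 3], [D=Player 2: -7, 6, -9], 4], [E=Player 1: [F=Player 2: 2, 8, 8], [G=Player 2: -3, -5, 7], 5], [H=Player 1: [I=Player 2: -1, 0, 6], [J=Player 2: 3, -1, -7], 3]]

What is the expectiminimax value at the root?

C (Chance): 1/3·0 + 1/3·4 + 1/3·3 = 2.33
D (Player 2): min(-7, 6, -9) = -9
B (Player 1): max(2.33, -9, 4) = 4
F (Player 2): min(2, 8, 8) = 2
G (Player 2): min(-3, -5, 7) = -5
E (Player 1): max(2, -5, 5) = 5
I (Player 2): min(-1, 0, 6) = -1
J (Player 2): min(3, -1, -7) = -7
H (Player 1): max(-1, -7, 3) = 3
Root (Player 2): min(4, 5, 3) = 3

3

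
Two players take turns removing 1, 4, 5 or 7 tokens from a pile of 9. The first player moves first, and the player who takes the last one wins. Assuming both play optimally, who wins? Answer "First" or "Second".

i:   0  1  2  3  4  5  6  7  8  9
     L  W  L  W  W  W  W  W  L  W
Position 9 is W, so the first player wins.

First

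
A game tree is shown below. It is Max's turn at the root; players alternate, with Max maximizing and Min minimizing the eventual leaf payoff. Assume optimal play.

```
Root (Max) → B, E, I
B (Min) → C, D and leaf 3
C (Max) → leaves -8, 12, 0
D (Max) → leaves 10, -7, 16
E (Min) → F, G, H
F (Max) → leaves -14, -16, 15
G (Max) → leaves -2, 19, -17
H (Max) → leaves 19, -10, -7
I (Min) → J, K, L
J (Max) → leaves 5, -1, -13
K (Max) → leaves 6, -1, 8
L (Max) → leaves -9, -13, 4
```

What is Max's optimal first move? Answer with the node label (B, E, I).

E

C (Max): max(-8, 12, 0) = 12
D (Max): max(10, -7, 16) = 16
B (Min): min(12, 16, 3) = 3
F (Max): max(-14, -16, 15) = 15
G (Max): max(-2, 19, -17) = 19
H (Max): max(19, -10, -7) = 19
E (Min): min(15, 19, 19) = 15
J (Max): max(5, -1, -13) = 5
K (Max): max(6, -1, 8) = 8
L (Max): max(-9, -13, 4) = 4
I (Min): min(5, 8, 4) = 4
Root (Max): max(3, 15, 4) = 15
Max picks the child with the highest value: E (value 15).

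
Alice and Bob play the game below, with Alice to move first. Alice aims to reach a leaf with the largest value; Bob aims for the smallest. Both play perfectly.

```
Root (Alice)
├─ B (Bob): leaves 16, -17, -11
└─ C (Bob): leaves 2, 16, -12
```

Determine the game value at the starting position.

B (Bob): min(16, -17, -11) = -17
C (Bob): min(2, 16, -12) = -12
Root (Alice): max(-17, -12) = -12

-12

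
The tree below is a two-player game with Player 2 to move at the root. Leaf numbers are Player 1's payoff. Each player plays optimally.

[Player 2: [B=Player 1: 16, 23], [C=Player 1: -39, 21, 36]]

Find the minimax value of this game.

23

B (Player 1): max(16, 23) = 23
C (Player 1): max(-39, 21, 36) = 36
Root (Player 2): min(23, 36) = 23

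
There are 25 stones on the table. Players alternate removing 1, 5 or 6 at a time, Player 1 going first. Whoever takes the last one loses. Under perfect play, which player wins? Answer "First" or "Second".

Second

Mark each pile size as W (mover wins) or L (mover loses):
i:   0  1  2  3  4  5  6  7  8  9 10 11 12 13 14 15 16 17 18 19 20 21 22 23 24 25
     W  L  W  L  W  L  W  W  W  W  W  W  L  W  L  W  L  W  W  W  W  W  W  L  W  L
Position 25 is L, so the second player wins.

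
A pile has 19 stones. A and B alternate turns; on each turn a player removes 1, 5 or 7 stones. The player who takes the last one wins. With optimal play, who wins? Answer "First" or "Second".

i:   0  1  2  3  4  5  6  7  8  9 10 11 12 13 14 15 16 17 18 19
     L  W  L  W  L  W  L  W  L  W  L  W  L  W  L  W  L  W  L  W
Position 19 is W, so the first player wins.

First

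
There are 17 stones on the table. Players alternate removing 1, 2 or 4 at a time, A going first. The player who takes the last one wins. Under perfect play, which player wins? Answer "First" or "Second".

i:   0  1  2  3  4  5  6  7  8  9 10 11 12 13 14 15 16 17
     L  W  W  L  W  W  L  W  W  L  W  W  L  W  W  L  W  W
Position 17 is W, so the first player wins.

First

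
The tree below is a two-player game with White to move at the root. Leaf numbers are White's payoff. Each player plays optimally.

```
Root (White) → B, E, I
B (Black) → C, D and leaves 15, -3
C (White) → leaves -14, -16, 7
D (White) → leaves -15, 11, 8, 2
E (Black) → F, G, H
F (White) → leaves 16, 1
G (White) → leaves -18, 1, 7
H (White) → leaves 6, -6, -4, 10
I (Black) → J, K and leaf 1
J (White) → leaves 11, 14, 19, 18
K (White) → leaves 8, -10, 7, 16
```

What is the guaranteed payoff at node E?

F: max(16, 1) = 16
G: max(-18, 1, 7) = 7
H: max(6, -6, -4, 10) = 10
E: min(16, 7, 10) = 7

7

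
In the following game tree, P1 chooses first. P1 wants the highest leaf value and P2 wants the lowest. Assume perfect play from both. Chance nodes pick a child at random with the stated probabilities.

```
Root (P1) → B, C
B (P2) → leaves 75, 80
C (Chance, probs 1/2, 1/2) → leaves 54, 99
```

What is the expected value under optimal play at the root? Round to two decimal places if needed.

B (P2): min(75, 80) = 75
C (Chance): 1/2·54 + 1/2·99 = 76.5
Root (P1): max(75, 76.5) = 76.5

76.5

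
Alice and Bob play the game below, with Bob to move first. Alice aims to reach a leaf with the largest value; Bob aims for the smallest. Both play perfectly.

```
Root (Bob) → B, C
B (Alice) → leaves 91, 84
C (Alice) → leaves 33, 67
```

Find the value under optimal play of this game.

67

B (Alice): max(91, 84) = 91
C (Alice): max(33, 67) = 67
Root (Bob): min(91, 67) = 67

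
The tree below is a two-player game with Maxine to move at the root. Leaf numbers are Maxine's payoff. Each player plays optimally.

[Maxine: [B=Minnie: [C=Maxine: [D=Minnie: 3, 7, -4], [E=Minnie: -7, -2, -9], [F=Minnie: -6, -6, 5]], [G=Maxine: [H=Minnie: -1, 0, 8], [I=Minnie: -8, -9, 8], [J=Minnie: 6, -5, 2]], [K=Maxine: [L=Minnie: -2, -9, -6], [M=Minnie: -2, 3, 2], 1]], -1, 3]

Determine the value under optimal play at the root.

3

D (Minnie): min(3, 7, -4) = -4
E (Minnie): min(-7, -2, -9) = -9
F (Minnie): min(-6, -6, 5) = -6
C (Maxine): max(-4, -9, -6) = -4
H (Minnie): min(-1, 0, 8) = -1
I (Minnie): min(-8, -9, 8) = -9
J (Minnie): min(6, -5, 2) = -5
G (Maxine): max(-1, -9, -5) = -1
L (Minnie): min(-2, -9, -6) = -9
M (Minnie): min(-2, 3, 2) = -2
K (Maxine): max(-9, -2, 1) = 1
B (Minnie): min(-4, -1, 1) = -4
Root (Maxine): max(-4, -1, 3) = 3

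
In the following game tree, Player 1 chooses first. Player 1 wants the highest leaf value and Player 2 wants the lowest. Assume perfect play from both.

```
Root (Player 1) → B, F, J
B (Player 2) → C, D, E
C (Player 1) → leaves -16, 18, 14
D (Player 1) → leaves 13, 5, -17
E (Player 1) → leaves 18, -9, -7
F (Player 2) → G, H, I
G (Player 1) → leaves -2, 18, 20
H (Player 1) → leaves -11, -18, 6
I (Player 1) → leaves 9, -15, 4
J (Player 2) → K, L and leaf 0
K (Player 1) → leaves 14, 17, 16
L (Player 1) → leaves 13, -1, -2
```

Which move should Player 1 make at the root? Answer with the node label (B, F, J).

C (Player 1): max(-16, 18, 14) = 18
D (Player 1): max(13, 5, -17) = 13
E (Player 1): max(18, -9, -7) = 18
B (Player 2): min(18, 13, 18) = 13
G (Player 1): max(-2, 18, 20) = 20
H (Player 1): max(-11, -18, 6) = 6
I (Player 1): max(9, -15, 4) = 9
F (Player 2): min(20, 6, 9) = 6
K (Player 1): max(14, 17, 16) = 17
L (Player 1): max(13, -1, -2) = 13
J (Player 2): min(17, 13, 0) = 0
Root (Player 1): max(13, 6, 0) = 13
Player 1 picks the child with the highest value: B (value 13).

B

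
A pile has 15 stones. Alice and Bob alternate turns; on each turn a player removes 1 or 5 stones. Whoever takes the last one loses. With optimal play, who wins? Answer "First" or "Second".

i:   0  1  2  3  4  5  6  7  8  9 10 11 12 13 14 15
     W  L  W  L  W  L  W  L  W  L  W  L  W  L  W  L
Position 15 is L, so the second player wins.

Second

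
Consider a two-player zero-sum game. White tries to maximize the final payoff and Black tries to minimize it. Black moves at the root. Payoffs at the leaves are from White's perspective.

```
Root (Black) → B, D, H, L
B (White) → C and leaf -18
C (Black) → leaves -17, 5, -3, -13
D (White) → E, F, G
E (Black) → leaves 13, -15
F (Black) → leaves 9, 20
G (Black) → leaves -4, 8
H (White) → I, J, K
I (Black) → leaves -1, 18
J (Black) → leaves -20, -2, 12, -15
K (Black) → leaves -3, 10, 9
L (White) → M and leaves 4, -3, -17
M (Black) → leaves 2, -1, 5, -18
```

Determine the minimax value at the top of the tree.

-17

C (Black): min(-17, 5, -3, -13) = -17
B (White): max(-17, -18) = -17
E (Black): min(13, -15) = -15
F (Black): min(9, 20) = 9
G (Black): min(-4, 8) = -4
D (White): max(-15, 9, -4) = 9
I (Black): min(-1, 18) = -1
J (Black): min(-20, -2, 12, -15) = -20
K (Black): min(-3, 10, 9) = -3
H (White): max(-1, -20, -3) = -1
M (Black): min(2, -1, 5, -18) = -18
L (White): max(-18, 4, -3, -17) = 4
Root (Black): min(-17, 9, -1, 4) = -17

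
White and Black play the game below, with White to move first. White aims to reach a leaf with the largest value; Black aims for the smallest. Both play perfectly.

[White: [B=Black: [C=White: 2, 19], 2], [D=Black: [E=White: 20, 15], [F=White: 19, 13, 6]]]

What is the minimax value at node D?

E: max(20, 15) = 20
F: max(19, 13, 6) = 19
D: min(20, 19) = 19

19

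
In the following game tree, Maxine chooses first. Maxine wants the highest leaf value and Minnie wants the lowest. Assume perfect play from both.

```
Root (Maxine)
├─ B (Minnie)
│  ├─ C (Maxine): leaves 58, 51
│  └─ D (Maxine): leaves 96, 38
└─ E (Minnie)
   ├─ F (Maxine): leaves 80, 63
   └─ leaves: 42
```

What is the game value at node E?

F: max(80, 63) = 80
E: min(80, 42) = 42

42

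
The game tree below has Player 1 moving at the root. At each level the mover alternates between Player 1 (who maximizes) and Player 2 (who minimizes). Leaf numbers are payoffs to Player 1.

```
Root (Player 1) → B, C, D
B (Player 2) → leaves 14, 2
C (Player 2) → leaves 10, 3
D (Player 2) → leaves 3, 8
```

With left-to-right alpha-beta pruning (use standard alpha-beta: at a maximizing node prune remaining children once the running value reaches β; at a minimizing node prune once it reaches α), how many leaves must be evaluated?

5

B [α=-∞,β=+∞]: v=2
C [α=2,β=+∞]: v=3
D [α=3,β=+∞]: v=3 after child 1 ≤ α → α-cutoff, skip 1
Root [α=-∞,β=+∞]: v=3
Leaves evaluated: 5 of 6.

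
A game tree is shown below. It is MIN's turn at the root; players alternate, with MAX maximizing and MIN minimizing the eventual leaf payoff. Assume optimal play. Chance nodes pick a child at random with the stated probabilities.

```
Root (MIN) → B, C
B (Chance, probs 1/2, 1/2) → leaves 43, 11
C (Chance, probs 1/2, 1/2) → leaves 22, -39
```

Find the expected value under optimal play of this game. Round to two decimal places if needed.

B (Chance): 1/2·43 + 1/2·11 = 27
C (Chance): 1/2·22 + 1/2·-39 = -8.5
Root (MIN): min(27, -8.5) = -8.5

-8.5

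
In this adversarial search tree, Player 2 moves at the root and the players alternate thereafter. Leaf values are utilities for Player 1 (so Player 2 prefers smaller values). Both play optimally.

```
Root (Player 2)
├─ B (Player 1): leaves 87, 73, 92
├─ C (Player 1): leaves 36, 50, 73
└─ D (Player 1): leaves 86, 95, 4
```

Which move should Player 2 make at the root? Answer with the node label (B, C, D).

B (Player 1): max(87, 73, 92) = 92
C (Player 1): max(36, 50, 73) = 73
D (Player 1): max(86, 95, 4) = 95
Root (Player 2): min(92, 73, 95) = 73
Player 2 picks the child with the lowest value: C (value 73).

C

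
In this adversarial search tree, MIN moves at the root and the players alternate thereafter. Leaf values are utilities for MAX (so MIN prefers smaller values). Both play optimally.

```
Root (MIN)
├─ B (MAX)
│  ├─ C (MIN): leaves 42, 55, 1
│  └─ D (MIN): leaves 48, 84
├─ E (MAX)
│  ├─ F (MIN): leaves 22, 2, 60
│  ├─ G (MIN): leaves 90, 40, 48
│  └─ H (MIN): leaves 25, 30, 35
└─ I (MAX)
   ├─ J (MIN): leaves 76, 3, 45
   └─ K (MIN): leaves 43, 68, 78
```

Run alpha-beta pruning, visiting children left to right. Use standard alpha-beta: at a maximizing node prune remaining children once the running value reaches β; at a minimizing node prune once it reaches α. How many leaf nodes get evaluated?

18

C [α=-∞,β=+∞]: v=1
D [α=1,β=+∞]: v=48
B [α=-∞,β=+∞]: v=48
F [α=-∞,β=48]: v=2
G [α=2,β=48]: v=40
H [α=40,β=48]: v=25 after child 1 ≤ α → α-cutoff, skip 2
E [α=-∞,β=48]: v=40
J [α=-∞,β=40]: v=3
K [α=3,β=40]: v=43
I [α=-∞,β=40]: v=43
Root [α=-∞,β=+∞]: v=40
Leaves evaluated: 18 of 20.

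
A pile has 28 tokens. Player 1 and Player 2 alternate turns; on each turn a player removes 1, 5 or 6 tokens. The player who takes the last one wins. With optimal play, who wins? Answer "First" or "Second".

Mark each pile size as W (mover wins) or L (mover loses):
i:   0  1  2  3  4  5  6  7  8  9 10 11 12 13 14 15 16 17 18 19 20 21 22 23 24 25 26 27 28
     L  W  L  W  L  W  W  W  W  W  W  L  W  L  W  L  W  W  W  W  W  W  L  W  L  W  L  W  W
Position 28 is W, so the first player wins.

First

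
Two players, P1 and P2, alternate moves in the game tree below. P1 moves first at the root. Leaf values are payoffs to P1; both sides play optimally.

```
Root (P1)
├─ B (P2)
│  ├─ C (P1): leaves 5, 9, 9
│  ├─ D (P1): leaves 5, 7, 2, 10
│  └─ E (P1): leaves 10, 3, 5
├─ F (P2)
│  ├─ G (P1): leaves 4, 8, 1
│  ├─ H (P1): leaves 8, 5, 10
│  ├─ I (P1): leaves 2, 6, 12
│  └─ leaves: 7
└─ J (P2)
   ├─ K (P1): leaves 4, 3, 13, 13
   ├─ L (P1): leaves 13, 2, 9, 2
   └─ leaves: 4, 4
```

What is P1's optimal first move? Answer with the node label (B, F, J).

C (P1): max(5, 9, 9) = 9
D (P1): max(5, 7, 2, 10) = 10
E (P1): max(10, 3, 5) = 10
B (P2): min(9, 10, 10) = 9
G (P1): max(4, 8, 1) = 8
H (P1): max(8, 5, 10) = 10
I (P1): max(2, 6, 12) = 12
F (P2): min(8, 10, 12, 7) = 7
K (P1): max(4, 3, 13, 13) = 13
L (P1): max(13, 2, 9, 2) = 13
J (P2): min(13, 13, 4, 4) = 4
Root (P1): max(9, 7, 4) = 9
P1 picks the child with the highest value: B (value 9).

B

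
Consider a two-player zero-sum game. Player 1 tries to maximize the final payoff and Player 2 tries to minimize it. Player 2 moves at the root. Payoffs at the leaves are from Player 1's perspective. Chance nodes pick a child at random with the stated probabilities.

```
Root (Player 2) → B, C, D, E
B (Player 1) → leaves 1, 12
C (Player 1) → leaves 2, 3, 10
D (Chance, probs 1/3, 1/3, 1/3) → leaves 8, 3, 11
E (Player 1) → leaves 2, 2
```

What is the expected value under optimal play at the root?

2

B (Player 1): max(1, 12) = 12
C (Player 1): max(2, 3, 10) = 10
D (Chance): 1/3·8 + 1/3·3 + 1/3·11 = 7.33
E (Player 1): max(2, 2) = 2
Root (Player 2): min(12, 10, 7.33, 2) = 2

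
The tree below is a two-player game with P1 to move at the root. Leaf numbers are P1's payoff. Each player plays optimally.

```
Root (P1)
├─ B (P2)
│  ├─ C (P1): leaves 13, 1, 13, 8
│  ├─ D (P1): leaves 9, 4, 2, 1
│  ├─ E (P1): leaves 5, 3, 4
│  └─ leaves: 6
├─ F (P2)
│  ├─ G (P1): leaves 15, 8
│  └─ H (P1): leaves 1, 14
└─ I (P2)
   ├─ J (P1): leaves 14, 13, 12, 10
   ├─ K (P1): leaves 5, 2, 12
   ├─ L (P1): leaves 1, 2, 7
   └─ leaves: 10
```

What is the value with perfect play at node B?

C: max(13, 1, 13, 8) = 13
D: max(9, 4, 2, 1) = 9
E: max(5, 3, 4) = 5
B: min(13, 9, 5, 6) = 5

5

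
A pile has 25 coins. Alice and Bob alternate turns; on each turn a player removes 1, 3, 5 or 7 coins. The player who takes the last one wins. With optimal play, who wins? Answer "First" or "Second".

Compute winning (W) and losing (L) positions by backward induction:
i:   0  1  2  3  4  5  6  7  8  9 10 11 12 13 14 15 16 17 18 19 20 21 22 23 24 25
     L  W  L  W  L  W  L  W  L  W  L  W  L  W  L  W  L  W  L  W  L  W  L  W  L  W
Position 25 is W, so the first player wins.

First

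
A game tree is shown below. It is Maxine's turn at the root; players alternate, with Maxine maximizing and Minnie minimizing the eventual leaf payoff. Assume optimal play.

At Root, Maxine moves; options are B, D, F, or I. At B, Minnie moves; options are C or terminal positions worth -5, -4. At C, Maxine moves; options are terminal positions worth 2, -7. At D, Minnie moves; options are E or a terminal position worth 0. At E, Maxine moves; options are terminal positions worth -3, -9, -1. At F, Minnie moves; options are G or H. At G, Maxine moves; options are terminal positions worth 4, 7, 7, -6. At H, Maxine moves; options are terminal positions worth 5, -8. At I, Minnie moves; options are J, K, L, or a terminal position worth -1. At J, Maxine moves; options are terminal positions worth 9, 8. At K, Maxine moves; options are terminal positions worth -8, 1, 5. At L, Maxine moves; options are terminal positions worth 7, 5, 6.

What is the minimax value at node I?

J: max(9, 8) = 9
K: max(-8, 1, 5) = 5
L: max(7, 5, 6) = 7
I: min(9, 5, 7, -1) = -1

-1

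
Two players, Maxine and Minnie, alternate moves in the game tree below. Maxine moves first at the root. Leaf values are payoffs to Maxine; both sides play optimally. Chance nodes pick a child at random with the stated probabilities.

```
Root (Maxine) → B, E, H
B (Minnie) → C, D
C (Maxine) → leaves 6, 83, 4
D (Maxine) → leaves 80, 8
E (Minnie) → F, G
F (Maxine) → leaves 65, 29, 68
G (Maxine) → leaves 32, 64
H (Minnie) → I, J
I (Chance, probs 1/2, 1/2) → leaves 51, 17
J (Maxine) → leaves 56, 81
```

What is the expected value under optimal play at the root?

C (Maxine): max(6, 83, 4) = 83
D (Maxine): max(80, 8) = 80
B (Minnie): min(83, 80) = 80
F (Maxine): max(65, 29, 68) = 68
G (Maxine): max(32, 64) = 64
E (Minnie): min(68, 64) = 64
I (Chance): 1/2·51 + 1/2·17 = 34
J (Maxine): max(56, 81) = 81
H (Minnie): min(34, 81) = 34
Root (Maxine): max(80, 64, 34) = 80

80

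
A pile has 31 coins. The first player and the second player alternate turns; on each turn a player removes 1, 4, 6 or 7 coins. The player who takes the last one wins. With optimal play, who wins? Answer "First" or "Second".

Compute winning (W) and losing (L) positions by backward induction:
i:   0  1  2  3  4  5  6  7  8  9 10 11 12 13 14 15 16 17 18 19 20 21 22 23 24 25 26 27 28 29 30 31
     L  W  L  W  W  L  W  W  W  W  L  W  W  L  W  L  W  W  L  W  W  W  W  L  W  W  L  W  L  W  W  L
Position 31 is L, so the second player wins.

Second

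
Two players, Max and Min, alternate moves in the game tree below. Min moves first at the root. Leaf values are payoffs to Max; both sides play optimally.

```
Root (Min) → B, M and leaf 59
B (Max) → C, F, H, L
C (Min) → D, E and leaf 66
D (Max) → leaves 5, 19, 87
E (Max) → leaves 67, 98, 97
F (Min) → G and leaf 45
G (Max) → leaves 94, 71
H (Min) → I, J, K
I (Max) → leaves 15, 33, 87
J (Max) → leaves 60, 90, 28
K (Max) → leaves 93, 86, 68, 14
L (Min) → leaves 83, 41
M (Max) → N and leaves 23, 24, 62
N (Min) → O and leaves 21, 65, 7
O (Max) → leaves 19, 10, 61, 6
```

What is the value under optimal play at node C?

D: max(5, 19, 87) = 87
E: max(67, 98, 97) = 98
C: min(87, 98, 66) = 66

66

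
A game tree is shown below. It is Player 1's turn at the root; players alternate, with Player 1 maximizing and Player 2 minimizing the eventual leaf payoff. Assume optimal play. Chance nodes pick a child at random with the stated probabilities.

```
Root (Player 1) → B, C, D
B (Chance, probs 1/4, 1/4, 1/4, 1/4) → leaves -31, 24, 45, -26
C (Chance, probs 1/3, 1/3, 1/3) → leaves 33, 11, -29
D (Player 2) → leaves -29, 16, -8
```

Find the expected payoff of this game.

B (Chance): 1/4·-31 + 1/4·24 + 1/4·45 + 1/4·-26 = 3
C (Chance): 1/3·33 + 1/3·11 + 1/3·-29 = 5
D (Player 2): min(-29, 16, -8) = -29
Root (Player 1): max(3, 5, -29) = 5

5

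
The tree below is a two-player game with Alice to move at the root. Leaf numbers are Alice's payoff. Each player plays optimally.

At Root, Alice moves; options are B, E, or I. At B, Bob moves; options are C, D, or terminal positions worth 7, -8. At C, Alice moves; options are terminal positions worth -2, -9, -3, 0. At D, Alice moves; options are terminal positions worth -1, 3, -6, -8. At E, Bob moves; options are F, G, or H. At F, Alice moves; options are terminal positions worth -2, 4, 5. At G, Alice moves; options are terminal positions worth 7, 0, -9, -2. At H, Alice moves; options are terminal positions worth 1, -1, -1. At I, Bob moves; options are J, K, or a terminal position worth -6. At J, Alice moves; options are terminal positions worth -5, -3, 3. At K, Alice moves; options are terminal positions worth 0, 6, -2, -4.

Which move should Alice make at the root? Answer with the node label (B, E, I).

C (Alice): max(-2, -9, -3, 0) = 0
D (Alice): max(-1, 3, -6, -8) = 3
B (Bob): min(0, 3, 7, -8) = -8
F (Alice): max(-2, 4, 5) = 5
G (Alice): max(7, 0, -9, -2) = 7
H (Alice): max(1, -1, -1) = 1
E (Bob): min(5, 7, 1) = 1
J (Alice): max(-5, -3, 3) = 3
K (Alice): max(0, 6, -2, -4) = 6
I (Bob): min(3, 6, -6) = -6
Root (Alice): max(-8, 1, -6) = 1
Alice picks the child with the highest value: E (value 1).

E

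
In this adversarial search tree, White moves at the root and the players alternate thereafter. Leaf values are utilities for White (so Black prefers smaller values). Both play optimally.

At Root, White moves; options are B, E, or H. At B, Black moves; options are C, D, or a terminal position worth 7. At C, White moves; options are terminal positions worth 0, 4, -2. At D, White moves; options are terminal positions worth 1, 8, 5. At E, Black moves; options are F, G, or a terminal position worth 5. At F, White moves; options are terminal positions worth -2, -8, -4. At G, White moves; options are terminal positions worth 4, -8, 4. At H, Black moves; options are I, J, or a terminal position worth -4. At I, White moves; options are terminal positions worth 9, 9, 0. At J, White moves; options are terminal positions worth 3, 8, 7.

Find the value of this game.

C (White): max(0, 4, -2) = 4
D (White): max(1, 8, 5) = 8
B (Black): min(4, 8, 7) = 4
F (White): max(-2, -8, -4) = -2
G (White): max(4, -8, 4) = 4
E (Black): min(-2, 4, 5) = -2
I (White): max(9, 9, 0) = 9
J (White): max(3, 8, 7) = 8
H (Black): min(9, 8, -4) = -4
Root (White): max(4, -2, -4) = 4

4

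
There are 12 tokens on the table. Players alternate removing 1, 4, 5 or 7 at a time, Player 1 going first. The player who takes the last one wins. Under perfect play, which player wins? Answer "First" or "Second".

Mark each pile size as W (mover wins) or L (mover loses):
i:   0  1  2  3  4  5  6  7  8  9 10 11 12
     L  W  L  W  W  W  W  W  L  W  L  W  W
Position 12 is W, so the first player wins.

First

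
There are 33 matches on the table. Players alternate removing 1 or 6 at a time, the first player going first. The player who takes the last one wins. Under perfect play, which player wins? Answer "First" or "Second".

Positions where the player to move wins (W) vs loses (L):
i:   0  1  2  3  4  5  6  7  8  9 10 11 12 13 14 15 16 17 18 19 20 21 22 23 24 25 26 27 28 29 30 31 32 33
     L  W  L  W  L  W  W  L  W  L  W  L  W  W  L  W  L  W  L  W  W  L  W  L  W  L  W  W  L  W  L  W  L  W
Position 33 is W, so the first player wins.

First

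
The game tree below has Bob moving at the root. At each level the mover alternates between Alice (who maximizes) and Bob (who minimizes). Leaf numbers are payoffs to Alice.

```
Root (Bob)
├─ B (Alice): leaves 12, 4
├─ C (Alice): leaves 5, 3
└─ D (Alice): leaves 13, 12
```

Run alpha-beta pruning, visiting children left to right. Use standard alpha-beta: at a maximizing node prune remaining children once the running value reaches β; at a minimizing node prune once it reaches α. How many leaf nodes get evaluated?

B [α=-∞,β=+∞]: v=12
C [α=-∞,β=12]: v=5
D [α=-∞,β=5]: v=13 after child 1 ≥ β → β-cutoff, skip 1
Root [α=-∞,β=+∞]: v=5
Leaves evaluated: 5 of 6.

5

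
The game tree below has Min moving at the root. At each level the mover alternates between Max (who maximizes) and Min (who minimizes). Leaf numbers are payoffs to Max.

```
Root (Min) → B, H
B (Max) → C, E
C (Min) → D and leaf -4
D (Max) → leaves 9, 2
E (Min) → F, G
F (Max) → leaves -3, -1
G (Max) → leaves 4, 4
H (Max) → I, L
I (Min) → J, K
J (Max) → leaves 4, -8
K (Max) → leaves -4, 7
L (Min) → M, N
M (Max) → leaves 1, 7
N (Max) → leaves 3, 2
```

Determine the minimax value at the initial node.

D (Max): max(9, 2) = 9
C (Min): min(9, -4) = -4
F (Max): max(-3, -1) = -1
G (Max): max(4, 4) = 4
E (Min): min(-1, 4) = -1
B (Max): max(-4, -1) = -1
J (Max): max(4, -8) = 4
K (Max): max(-4, 7) = 7
I (Min): min(4, 7) = 4
M (Max): max(1, 7) = 7
N (Max): max(3, 2) = 3
L (Min): min(7, 3) = 3
H (Max): max(4, 3) = 4
Root (Min): min(-1, 4) = -1

-1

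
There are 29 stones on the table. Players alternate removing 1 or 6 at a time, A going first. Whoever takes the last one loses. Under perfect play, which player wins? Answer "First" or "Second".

Second

i:   0  1  2  3  4  5  6  7  8  9 10 11 12 13 14 15 16 17 18 19 20 21 22 23 24 25 26 27 28 29
     W  L  W  L  W  L  W  W  L  W  L  W  L  W  W  L  W  L  W  L  W  W  L  W  L  W  L  W  W  L
Position 29 is L, so the second player wins.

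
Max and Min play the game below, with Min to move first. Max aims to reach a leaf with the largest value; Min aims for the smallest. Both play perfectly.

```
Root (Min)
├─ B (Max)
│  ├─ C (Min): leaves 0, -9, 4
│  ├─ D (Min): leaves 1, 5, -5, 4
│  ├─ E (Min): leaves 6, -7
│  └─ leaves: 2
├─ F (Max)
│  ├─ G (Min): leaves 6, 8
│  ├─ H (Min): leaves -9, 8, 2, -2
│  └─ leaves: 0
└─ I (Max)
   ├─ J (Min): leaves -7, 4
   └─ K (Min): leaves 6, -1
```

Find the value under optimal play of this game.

C (Min): min(0, -9, 4) = -9
D (Min): min(1, 5, -5, 4) = -5
E (Min): min(6, -7) = -7
B (Max): max(-9, -5, -7, 2) = 2
G (Min): min(6, 8) = 6
H (Min): min(-9, 8, 2, -2) = -9
F (Max): max(6, -9, 0) = 6
J (Min): min(-7, 4) = -7
K (Min): min(6, -1) = -1
I (Max): max(-7, -1) = -1
Root (Min): min(2, 6, -1) = -1

-1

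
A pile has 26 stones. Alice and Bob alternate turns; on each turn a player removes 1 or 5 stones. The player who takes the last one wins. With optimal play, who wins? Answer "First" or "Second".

i:   0  1  2  3  4  5  6  7  8  9 10 11 12 13 14 15 16 17 18 19 20 21 22 23 24 25 26
     L  W  L  W  L  W  L  W  L  W  L  W  L  W  L  W  L  W  L  W  L  W  L  W  L  W  L
Position 26 is L, so the second player wins.

Second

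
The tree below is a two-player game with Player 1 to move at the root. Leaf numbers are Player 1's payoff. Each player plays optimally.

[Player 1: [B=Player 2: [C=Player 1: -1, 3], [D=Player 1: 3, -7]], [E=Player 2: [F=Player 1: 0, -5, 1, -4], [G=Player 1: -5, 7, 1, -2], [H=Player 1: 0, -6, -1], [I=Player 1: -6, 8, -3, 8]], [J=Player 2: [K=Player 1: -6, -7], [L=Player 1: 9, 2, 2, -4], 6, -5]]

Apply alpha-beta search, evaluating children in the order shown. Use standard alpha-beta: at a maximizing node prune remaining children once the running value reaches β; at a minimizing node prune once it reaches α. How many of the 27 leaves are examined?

9

C [α=-∞,β=+∞]: v=3
D [α=-∞,β=3]: v=3 after child 1 ≥ β → β-cutoff, skip 1
B [α=-∞,β=+∞]: v=3
F [α=3,β=+∞]: v=1
E [α=3,β=+∞]: v=1 after child 1 ≤ α → α-cutoff, skip 3
K [α=3,β=+∞]: v=-6
J [α=3,β=+∞]: v=-6 after child 1 ≤ α → α-cutoff, skip 3
Root [α=-∞,β=+∞]: v=3
Leaves evaluated: 9 of 27.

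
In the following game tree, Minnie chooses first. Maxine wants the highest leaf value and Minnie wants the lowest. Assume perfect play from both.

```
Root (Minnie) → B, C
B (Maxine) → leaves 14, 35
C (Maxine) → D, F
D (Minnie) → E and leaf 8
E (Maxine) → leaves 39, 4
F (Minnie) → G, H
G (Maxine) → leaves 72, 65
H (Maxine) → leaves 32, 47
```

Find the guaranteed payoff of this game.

35

B (Maxine): max(14, 35) = 35
E (Maxine): max(39, 4) = 39
D (Minnie): min(39, 8) = 8
G (Maxine): max(72, 65) = 72
H (Maxine): max(32, 47) = 47
F (Minnie): min(72, 47) = 47
C (Maxine): max(8, 47) = 47
Root (Minnie): min(35, 47) = 35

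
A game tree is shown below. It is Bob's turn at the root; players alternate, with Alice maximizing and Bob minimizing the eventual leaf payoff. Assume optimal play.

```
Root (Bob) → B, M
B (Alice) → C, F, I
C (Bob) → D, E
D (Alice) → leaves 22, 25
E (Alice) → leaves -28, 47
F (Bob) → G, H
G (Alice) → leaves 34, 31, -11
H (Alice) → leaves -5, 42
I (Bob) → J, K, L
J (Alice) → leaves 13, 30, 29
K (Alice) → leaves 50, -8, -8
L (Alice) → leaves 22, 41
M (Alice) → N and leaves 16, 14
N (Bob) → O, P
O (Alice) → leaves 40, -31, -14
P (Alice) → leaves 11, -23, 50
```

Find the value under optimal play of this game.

34

D (Alice): max(22, 25) = 25
E (Alice): max(-28, 47) = 47
C (Bob): min(25, 47) = 25
G (Alice): max(34, 31, -11) = 34
H (Alice): max(-5, 42) = 42
F (Bob): min(34, 42) = 34
J (Alice): max(13, 30, 29) = 30
K (Alice): max(50, -8, -8) = 50
L (Alice): max(22, 41) = 41
I (Bob): min(30, 50, 41) = 30
B (Alice): max(25, 34, 30) = 34
O (Alice): max(40, -31, -14) = 40
P (Alice): max(11, -23, 50) = 50
N (Bob): min(40, 50) = 40
M (Alice): max(40, 16, 14) = 40
Root (Bob): min(34, 40) = 34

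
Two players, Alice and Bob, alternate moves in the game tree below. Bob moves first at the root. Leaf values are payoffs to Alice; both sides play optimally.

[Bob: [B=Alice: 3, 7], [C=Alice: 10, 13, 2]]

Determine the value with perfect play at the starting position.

B (Alice): max(3, 7) = 7
C (Alice): max(10, 13, 2) = 13
Root (Bob): min(7, 13) = 7

7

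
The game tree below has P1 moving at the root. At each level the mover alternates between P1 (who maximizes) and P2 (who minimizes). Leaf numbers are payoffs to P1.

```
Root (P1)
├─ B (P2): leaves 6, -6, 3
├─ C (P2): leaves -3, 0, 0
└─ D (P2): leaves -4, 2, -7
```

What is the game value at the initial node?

-3

B (P2): min(6, -6, 3) = -6
C (P2): min(-3, 0, 0) = -3
D (P2): min(-4, 2, -7) = -7
Root (P1): max(-6, -3, -7) = -3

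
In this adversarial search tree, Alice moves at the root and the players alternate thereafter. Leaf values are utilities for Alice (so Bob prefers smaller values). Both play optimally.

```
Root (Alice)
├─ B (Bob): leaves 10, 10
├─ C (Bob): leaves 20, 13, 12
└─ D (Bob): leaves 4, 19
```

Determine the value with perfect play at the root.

12

B (Bob): min(10, 10) = 10
C (Bob): min(20, 13, 12) = 12
D (Bob): min(4, 19) = 4
Root (Alice): max(10, 12, 4) = 12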